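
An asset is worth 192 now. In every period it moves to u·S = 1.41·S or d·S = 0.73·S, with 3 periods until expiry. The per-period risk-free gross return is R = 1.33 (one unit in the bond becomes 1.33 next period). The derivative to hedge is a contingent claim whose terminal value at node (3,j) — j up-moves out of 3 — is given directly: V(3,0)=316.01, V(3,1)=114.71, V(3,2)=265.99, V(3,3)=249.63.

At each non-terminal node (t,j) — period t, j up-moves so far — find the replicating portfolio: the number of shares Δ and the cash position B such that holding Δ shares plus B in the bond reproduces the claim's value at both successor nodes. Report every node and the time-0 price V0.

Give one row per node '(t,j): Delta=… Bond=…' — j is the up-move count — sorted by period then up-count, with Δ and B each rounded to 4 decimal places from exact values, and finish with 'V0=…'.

(0,0): Delta=0.0688 Bond=92.7565
(1,0): Delta=0.8662 Bond=11.5998
(1,1): Delta=0.0137 Bond=138.2683
(2,0): Delta=-2.8933 Bond=400.0838
(2,1): Delta=1.1257 Bond=-35.8598
(2,2): Delta=-0.0630 Bond=213.1977
V0=105.9621

The replicating-portfolio and risk-neutral prices coincide; use p* = (1.33−0.73)/(1.41−0.73) = 0.8824 for the latter.
Payoff layer (t=3): V(3,0)=316.0100, V(3,1)=114.7100, V(3,2)=265.9900, V(3,3)=249.6300
  t=2,j=0: stock 102.3168 → up 144.2667 (V=114.7100), down 74.6913 (V=316.0100). Price 104.0544; hedge Δ=-2.8933, bond B=400.0838.
  t=2,j=1: stock 197.6256 → up 278.6521 (V=265.9900), down 144.2667 (V=114.7100). Price 186.6108; hedge Δ=1.1257, bond B=-35.8598.
  t=2,j=2: stock 381.7152 → up 538.2184 (V=249.6300), down 278.6521 (V=265.9900). Price 189.1389; hedge Δ=-0.0630, bond B=213.1977.
  t=1,j=0: stock 140.1600 → up 197.6256 (V=186.6108), down 102.3168 (V=104.0544). Price 133.0062; hedge Δ=0.8662, bond B=11.5998.
  t=1,j=1: stock 270.7200 → up 381.7152 (V=189.1389), down 197.6256 (V=186.6108). Price 141.9861; hedge Δ=0.0137, bond B=138.2683.
  t=0,j=0: stock 192.0000 → up 270.7200 (V=141.9861), down 140.1600 (V=133.0062). Price 105.9621; hedge Δ=0.0688, bond B=92.7565.
Root portfolio cost Δ·192+B reproduces V0=105.9621.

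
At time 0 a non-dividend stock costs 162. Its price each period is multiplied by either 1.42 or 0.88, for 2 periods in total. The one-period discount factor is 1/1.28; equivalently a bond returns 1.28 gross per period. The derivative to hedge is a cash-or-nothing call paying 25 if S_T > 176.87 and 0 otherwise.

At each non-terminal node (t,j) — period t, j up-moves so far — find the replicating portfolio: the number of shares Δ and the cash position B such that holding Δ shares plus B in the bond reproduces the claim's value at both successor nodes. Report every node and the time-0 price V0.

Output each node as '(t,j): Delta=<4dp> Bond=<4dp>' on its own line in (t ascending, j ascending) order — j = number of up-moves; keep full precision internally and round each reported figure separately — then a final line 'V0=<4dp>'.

(0,0): Delta=0.0579 Bond=4.8560
(1,0): Delta=0.3247 Bond=-31.8287
(1,1): Delta=0.0000 Bond=19.5312
V0=14.2332

Since d<R<u, set p* = (R−d)/(u−d) = 0.7407; price each node as the discounted p*-expectation of its children.
At expiry t=2: V(2,0)=0.0000, V(2,1)=25.0000, V(2,2)=25.0000
(1,0): S=142.5600. Δ = (V_up−V_dn)/(S_up−S_dn) = (25.0000−0.0000)/(202.4352−125.4528) = 0.3247. V = [p*·25.0000 + (1−p*)·0.0000]/1.28 = 14.4676. B = V − Δ·S = -31.8287.
(1,1): S=230.0400. Δ = (V_up−V_dn)/(S_up−S_dn) = (25.0000−25.0000)/(326.6568−202.4352) = 0.0000. V = [p*·25.0000 + (1−p*)·25.0000]/1.28 = 19.5312. B = V − Δ·S = 19.5312.
(0,0): S=162.0000. Δ = (V_up−V_dn)/(S_up−S_dn) = (19.5312−14.4676)/(230.0400−142.5600) = 0.0579. V = [p*·19.5312 + (1−p*)·14.4676]/1.28 = 14.2332. B = V − Δ·S = 4.8560.
Root portfolio cost Δ·162+B reproduces V0=14.2332.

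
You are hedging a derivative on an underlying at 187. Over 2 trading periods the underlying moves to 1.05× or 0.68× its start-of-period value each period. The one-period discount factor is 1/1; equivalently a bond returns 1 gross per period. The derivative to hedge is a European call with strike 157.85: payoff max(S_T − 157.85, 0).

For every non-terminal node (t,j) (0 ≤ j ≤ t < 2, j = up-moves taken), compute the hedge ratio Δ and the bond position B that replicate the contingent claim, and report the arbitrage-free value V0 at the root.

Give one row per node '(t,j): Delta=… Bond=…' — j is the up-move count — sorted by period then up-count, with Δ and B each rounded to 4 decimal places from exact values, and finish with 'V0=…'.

Risk-neutral probability p* = (R−d)/(u−d) = (1−0.68)/(1.05−0.68) = 0.8649.
Payoff layer (t=2): V(2,0)=0.0000, V(2,1)=0.0000, V(2,2)=48.3175
(1,0): S=127.1600. Δ = (V_up−V_dn)/(S_up−S_dn) = (0.0000−0.0000)/(133.5180−86.4688) = 0.0000. V = [p*·0.0000 + (1−p*)·0.0000]/1 = 0.0000. B = V − Δ·S = 0.0000.
(1,1): S=196.3500. Δ = (V_up−V_dn)/(S_up−S_dn) = (48.3175−0.0000)/(206.1675−133.5180) = 0.6651. V = [p*·48.3175 + (1−p*)·0.0000]/1 = 41.7881. B = V − Δ·S = -88.7997.
(0,0): S=187.0000. Δ = (V_up−V_dn)/(S_up−S_dn) = (41.7881−0.0000)/(196.3500−127.1600) = 0.6040. V = [p*·41.7881 + (1−p*)·0.0000]/1 = 36.1411. B = V − Δ·S = -76.7998.
Check: Δ(0,0)·S0 + B(0,0) = 36.1411 = V0.

(0,0): Delta=0.6040 Bond=-76.7998
(1,0): Delta=0.0000 Bond=0.0000
(1,1): Delta=0.6651 Bond=-88.7997
V0=36.1411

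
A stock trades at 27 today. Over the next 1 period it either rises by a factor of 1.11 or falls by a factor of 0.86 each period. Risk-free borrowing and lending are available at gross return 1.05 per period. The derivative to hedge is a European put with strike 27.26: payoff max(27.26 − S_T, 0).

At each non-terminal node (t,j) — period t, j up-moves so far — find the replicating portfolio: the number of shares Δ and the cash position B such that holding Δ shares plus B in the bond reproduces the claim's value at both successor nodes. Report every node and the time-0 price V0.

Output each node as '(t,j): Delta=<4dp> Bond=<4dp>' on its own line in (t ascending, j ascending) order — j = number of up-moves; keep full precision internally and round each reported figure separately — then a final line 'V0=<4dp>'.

(0,0): Delta=-0.5985 Bond=17.0834
V0=0.9234

Under the risk-neutral measure, an up-move has probability p* = (R−d)/(u−d) = 0.7600 and values discount at R = 1.05.
At expiry t=1: V(1,0)=4.0400, V(1,1)=0.0000
Node (0,0) S=27.0000: V=(p*·0.0000+(1−p*)·4.0400)/1.05=0.9234; Δ=(0.0000−4.0400)/(29.9700−23.2200)=-0.5985; B=V−Δ·S=17.0834
Self-financing check: at every node Δ·S+B equals the discounted successor values.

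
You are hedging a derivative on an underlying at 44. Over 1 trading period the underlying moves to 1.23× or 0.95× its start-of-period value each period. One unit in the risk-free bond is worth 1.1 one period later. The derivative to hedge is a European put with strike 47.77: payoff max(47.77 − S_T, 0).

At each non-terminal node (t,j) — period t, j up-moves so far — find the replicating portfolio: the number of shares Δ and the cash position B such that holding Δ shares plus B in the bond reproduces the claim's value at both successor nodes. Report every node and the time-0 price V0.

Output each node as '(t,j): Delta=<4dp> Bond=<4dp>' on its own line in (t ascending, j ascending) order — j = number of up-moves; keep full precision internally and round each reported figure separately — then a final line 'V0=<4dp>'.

Risk-neutral probability p* = (R−d)/(u−d) = (1.1−0.95)/(1.23−0.95) = 0.5357.
Payoff layer (t=1): V(1,0)=5.9700, V(1,1)=0.0000
(0,0): S=44.0000. Δ = (V_up−V_dn)/(S_up−S_dn) = (0.0000−5.9700)/(54.1200−41.8000) = -0.4846. V = [p*·0.0000 + (1−p*)·5.9700]/1.1 = 2.5198. B = V − Δ·S = 23.8412.
The time-0 hedge costs 2.5198, which is the no-arbitrage price.

(0,0): Delta=-0.4846 Bond=23.8412
V0=2.5198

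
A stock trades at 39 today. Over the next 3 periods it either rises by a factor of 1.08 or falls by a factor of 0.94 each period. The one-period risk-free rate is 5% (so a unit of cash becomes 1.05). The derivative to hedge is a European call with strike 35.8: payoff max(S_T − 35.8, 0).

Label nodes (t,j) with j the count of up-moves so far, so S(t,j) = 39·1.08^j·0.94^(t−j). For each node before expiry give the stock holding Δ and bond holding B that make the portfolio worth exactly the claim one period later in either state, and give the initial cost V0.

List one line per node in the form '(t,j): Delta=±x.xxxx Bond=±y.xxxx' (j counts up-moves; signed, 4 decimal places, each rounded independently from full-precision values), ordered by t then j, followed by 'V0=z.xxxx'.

Since d<R<u, set p* = (R−d)/(u−d) = 0.7857; price each node as the discounted p*-expectation of its children.
Terminal values V(3,·): V(3,0)=0.0000, V(3,1)=1.4172, V(3,2)=6.9602, V(3,3)=13.3288
  t=2,j=0: stock 34.4604 → up 37.2172 (V=1.4172), down 32.3928 (V=0.0000). Price 1.0605; hedge Δ=0.2938, bond B=-9.0626.
  t=2,j=1: stock 39.5928 → up 42.7602 (V=6.9602), down 37.2172 (V=1.4172). Price 5.4976; hedge Δ=1.0000, bond B=-34.0952.
  t=2,j=2: stock 45.4896 → up 49.1288 (V=13.3288), down 42.7602 (V=6.9602). Price 11.3944; hedge Δ=1.0000, bond B=-34.0952.
  t=1,j=0: stock 36.6600 → up 39.5928 (V=5.4976), down 34.4604 (V=1.0605). Price 4.3303; hedge Δ=0.8645, bond B=-27.3629.
  t=1,j=1: stock 42.1200 → up 45.4896 (V=11.3944), down 39.5928 (V=5.4976). Price 9.6483; hedge Δ=1.0000, bond B=-32.4717.
  t=0,j=0: stock 39.0000 → up 42.1200 (V=9.6483), down 36.6600 (V=4.3303). Price 8.1036; hedge Δ=0.9740, bond B=-29.8828.
Root portfolio cost Δ·39+B reproduces V0=8.1036.

(0,0): Delta=0.9740 Bond=-29.8828
(1,0): Delta=0.8645 Bond=-27.3629
(1,1): Delta=1.0000 Bond=-32.4717
(2,0): Delta=0.2938 Bond=-9.0626
(2,1): Delta=1.0000 Bond=-34.0952
(2,2): Delta=1.0000 Bond=-34.0952
V0=8.1036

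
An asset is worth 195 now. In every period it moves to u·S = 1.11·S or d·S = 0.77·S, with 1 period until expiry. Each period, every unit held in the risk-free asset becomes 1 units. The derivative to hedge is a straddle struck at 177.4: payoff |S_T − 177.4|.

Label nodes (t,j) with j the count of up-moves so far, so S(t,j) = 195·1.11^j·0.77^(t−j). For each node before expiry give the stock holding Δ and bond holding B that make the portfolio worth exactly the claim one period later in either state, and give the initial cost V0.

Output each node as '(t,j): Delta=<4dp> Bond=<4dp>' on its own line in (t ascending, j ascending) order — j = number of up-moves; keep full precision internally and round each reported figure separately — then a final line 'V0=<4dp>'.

(0,0): Delta=0.1780 Bond=0.5265
V0=35.2324

Since d<R<u, set p* = (R−d)/(u−d) = 0.6765; price each node as the discounted p*-expectation of its children.
Terminal payoffs: V(1,0)=27.2500, V(1,1)=39.0500
Node (0,0) S=195.0000: V=(p*·39.0500+(1−p*)·27.2500)/1=35.2324; Δ=(39.0500−27.2500)/(216.4500−150.1500)=0.1780; B=V−Δ·S=0.5265
Check: Δ(0,0)·S0 + B(0,0) = 35.2324 = V0.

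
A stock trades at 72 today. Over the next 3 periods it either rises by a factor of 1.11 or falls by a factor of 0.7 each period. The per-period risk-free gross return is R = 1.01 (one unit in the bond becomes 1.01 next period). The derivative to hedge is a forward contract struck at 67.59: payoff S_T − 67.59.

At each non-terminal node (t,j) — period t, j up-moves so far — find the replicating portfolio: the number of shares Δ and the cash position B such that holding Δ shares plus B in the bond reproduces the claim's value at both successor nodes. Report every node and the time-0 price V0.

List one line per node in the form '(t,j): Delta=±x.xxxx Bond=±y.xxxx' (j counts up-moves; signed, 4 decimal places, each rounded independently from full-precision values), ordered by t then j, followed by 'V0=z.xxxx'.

(0,0): Delta=1.0000 Bond=-65.6022
(1,0): Delta=1.0000 Bond=-66.2582
(1,1): Delta=1.0000 Bond=-66.2582
(2,0): Delta=1.0000 Bond=-66.9208
(2,1): Delta=1.0000 Bond=-66.9208
(2,2): Delta=1.0000 Bond=-66.9208
V0=6.3978

Under the risk-neutral measure, an up-move has probability p* = (R−d)/(u−d) = 0.7561 and values discount at R = 1.01.
Terminal payoffs: V(3,0)=-42.8940, V(3,1)=-28.4292, V(3,2)=-5.4922, V(3,3)=30.8794
  t=2,j=0: stock 35.2800 → up 39.1608 (V=-28.4292), down 24.6960 (V=-42.8940). Price -31.6408; hedge Δ=1.0000, bond B=-66.9208.
  t=2,j=1: stock 55.9440 → up 62.0978 (V=-5.4922), down 39.1608 (V=-28.4292). Price -10.9768; hedge Δ=1.0000, bond B=-66.9208.
  t=2,j=2: stock 88.7112 → up 98.4694 (V=30.8794), down 62.0978 (V=-5.4922). Price 21.7904; hedge Δ=1.0000, bond B=-66.9208.
  t=1,j=0: stock 50.4000 → up 55.9440 (V=-10.9768), down 35.2800 (V=-31.6408). Price -15.8582; hedge Δ=1.0000, bond B=-66.2582.
  t=1,j=1: stock 79.9200 → up 88.7112 (V=21.7904), down 55.9440 (V=-10.9768). Price 13.6618; hedge Δ=1.0000, bond B=-66.2582.
  t=0,j=0: stock 72.0000 → up 79.9200 (V=13.6618), down 50.4000 (V=-15.8582). Price 6.3978; hedge Δ=1.0000, bond B=-65.6022.
Self-financing check: at every node Δ·S+B equals the discounted successor values.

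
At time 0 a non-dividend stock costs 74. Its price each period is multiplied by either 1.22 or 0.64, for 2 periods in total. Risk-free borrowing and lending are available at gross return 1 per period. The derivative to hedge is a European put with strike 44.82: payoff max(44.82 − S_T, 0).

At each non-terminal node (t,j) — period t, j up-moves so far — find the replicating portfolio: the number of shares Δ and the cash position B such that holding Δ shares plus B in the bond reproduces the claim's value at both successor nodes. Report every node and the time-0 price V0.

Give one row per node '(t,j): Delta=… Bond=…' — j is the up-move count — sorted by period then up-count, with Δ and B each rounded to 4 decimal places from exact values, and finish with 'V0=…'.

The replicating-portfolio and risk-neutral prices coincide; use p* = (1−0.64)/(1.22−0.64) = 0.6207 for the latter.
Terminal payoffs: V(2,0)=14.5096, V(2,1)=0.0000, V(2,2)=0.0000
Node (1,0) S=47.3600: V=(p*·0.0000+(1−p*)·14.5096)/1=5.5036; Δ=(0.0000−14.5096)/(57.7792−30.3104)=-0.5282; B=V−Δ·S=30.5202
Node (1,1) S=90.2800: V=(p*·0.0000+(1−p*)·0.0000)/1=0.0000; Δ=(0.0000−0.0000)/(110.1416−57.7792)=0.0000; B=V−Δ·S=0.0000
Node (0,0) S=74.0000: V=(p*·0.0000+(1−p*)·5.5036)/1=2.0876; Δ=(0.0000−5.5036)/(90.2800−47.3600)=-0.1282; B=V−Δ·S=11.5766
The time-0 hedge costs 2.0876, which is the no-arbitrage price.

(0,0): Delta=-0.1282 Bond=11.5766
(1,0): Delta=-0.5282 Bond=30.5202
(1,1): Delta=0.0000 Bond=0.0000
V0=2.0876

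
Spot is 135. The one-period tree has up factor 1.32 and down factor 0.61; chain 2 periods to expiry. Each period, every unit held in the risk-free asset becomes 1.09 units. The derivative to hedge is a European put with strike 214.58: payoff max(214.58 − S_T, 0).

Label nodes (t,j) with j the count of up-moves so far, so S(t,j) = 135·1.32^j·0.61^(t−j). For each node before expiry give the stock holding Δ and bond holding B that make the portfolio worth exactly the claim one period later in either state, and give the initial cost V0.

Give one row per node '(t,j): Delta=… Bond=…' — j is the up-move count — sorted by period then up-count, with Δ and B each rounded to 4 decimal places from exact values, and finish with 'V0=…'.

No-arbitrage ⇒ martingale measure with p* = (R−d)/(u−d) = 0.6761.
At expiry t=2: V(2,0)=164.3465, V(2,1)=105.8780, V(2,2)=0.0000
  t=1,j=0: stock 82.3500 → up 108.7020 (V=105.8780), down 50.2335 (V=164.3465). Price 114.5124; hedge Δ=-1.0000, bond B=196.8624.
  t=1,j=1: stock 178.2000 → up 235.2240 (V=0.0000), down 108.7020 (V=105.8780). Price 31.4665; hedge Δ=-0.8368, bond B=180.5905.
  t=0,j=0: stock 135.0000 → up 178.2000 (V=31.4665), down 82.3500 (V=114.5124). Price 53.5493; hedge Δ=-0.8664, bond B=170.5153.
Self-financing check: at every node Δ·S+B equals the discounted successor values.

(0,0): Delta=-0.8664 Bond=170.5153
(1,0): Delta=-1.0000 Bond=196.8624
(1,1): Delta=-0.8368 Bond=180.5905
V0=53.5493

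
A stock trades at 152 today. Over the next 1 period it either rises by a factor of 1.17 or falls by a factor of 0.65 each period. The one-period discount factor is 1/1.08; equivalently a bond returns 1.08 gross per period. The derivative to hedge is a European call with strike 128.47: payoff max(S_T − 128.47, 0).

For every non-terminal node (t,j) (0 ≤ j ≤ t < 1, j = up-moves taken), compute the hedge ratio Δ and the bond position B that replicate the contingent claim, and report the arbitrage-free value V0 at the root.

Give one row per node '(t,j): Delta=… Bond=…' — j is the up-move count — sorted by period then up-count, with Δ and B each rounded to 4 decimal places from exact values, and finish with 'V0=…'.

Risk-neutral probability p* = (R−d)/(u−d) = (1.08−0.65)/(1.17−0.65) = 0.8269.
Payoff layer (t=1): V(1,0)=0.0000, V(1,1)=49.3700
Node (0,0) S=152.0000: V=(p*·49.3700+(1−p*)·0.0000)/1.08=37.8011; Δ=(49.3700−0.0000)/(177.8400−98.8000)=0.6246; B=V−Δ·S=-57.1412
Self-financing check: at every node Δ·S+B equals the discounted successor values.

(0,0): Delta=0.6246 Bond=-57.1412
V0=37.8011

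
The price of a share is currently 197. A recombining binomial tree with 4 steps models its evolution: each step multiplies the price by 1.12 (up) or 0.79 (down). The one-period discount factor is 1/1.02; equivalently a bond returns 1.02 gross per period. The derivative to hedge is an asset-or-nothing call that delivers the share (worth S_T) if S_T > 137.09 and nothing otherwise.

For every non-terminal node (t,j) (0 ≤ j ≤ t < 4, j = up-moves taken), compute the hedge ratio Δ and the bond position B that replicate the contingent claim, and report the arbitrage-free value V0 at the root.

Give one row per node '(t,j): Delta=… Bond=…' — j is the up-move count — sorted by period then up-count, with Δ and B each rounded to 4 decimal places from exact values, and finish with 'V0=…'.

(0,0): Delta=1.2898 Bond=-65.4902
(1,0): Delta=1.8049 Bond=-146.9600
(1,1): Delta=1.1319 Bond=-31.9478
(2,0): Delta=2.5974 Bond=-247.3336
(2,1): Delta=1.5619 Bond=-107.5364
(2,2): Delta=1.0000 Bond=0.0000
(3,0): Delta=0.0000 Bond=0.0000
(3,1): Delta=3.3939 Bond=-361.9674
(3,2): Delta=1.0000 Bond=0.0000
(3,3): Delta=1.0000 Bond=0.0000
V0=188.6058

The replicating-portfolio and risk-neutral prices coincide; use p* = (1.02−0.79)/(1.12−0.79) = 0.6970 for the latter.
Terminal values V(4,·): V(4,0)=0.0000, V(4,1)=0.0000, V(4,2)=154.2256, V(4,3)=218.6489, V(4,4)=309.9833
Node (3,0) S=97.1287: V=(p*·0.0000+(1−p*)·0.0000)/1.02=0.0000; Δ=(0.0000−0.0000)/(108.7841−76.7317)=0.0000; B=V−Δ·S=0.0000
Node (3,1) S=137.7014: V=(p*·154.2256+(1−p*)·0.0000)/1.02=105.3829; Δ=(154.2256−0.0000)/(154.2256−108.7841)=3.3939; B=V−Δ·S=-361.9674
Node (3,2) S=195.2223: V=(p*·218.6489+(1−p*)·154.2256)/1.02=195.2223; Δ=(218.6489−154.2256)/(218.6489−154.2256)=1.0000; B=V−Δ·S=0.0000
Node (3,3) S=276.7708: V=(p*·309.9833+(1−p*)·218.6489)/1.02=276.7708; Δ=(309.9833−218.6489)/(309.9833−218.6489)=1.0000; B=V−Δ·S=0.0000
Node (2,0) S=122.9477: V=(p*·105.3829+(1−p*)·0.0000)/1.02=72.0085; Δ=(105.3829−0.0000)/(137.7014−97.1287)=2.5974; B=V−Δ·S=-247.3336
Node (2,1) S=174.3056: V=(p*·195.2223+(1−p*)·105.3829)/1.02=164.7041; Δ=(195.2223−105.3829)/(195.2223−137.7014)=1.5619; B=V−Δ·S=-107.5364
Node (2,2) S=247.1168: V=(p*·276.7708+(1−p*)·195.2223)/1.02=247.1168; Δ=(276.7708−195.2223)/(276.7708−195.2223)=1.0000; B=V−Δ·S=0.0000
Node (1,0) S=155.6300: V=(p*·164.7041+(1−p*)·72.0085)/1.02=133.9358; Δ=(164.7041−72.0085)/(174.3056−122.9477)=1.8049; B=V−Δ·S=-146.9600
Node (1,1) S=220.6400: V=(p*·247.1168+(1−p*)·164.7041)/1.02=217.7875; Δ=(247.1168−164.7041)/(247.1168−174.3056)=1.1319; B=V−Δ·S=-31.9478
Node (0,0) S=197.0000: V=(p*·217.7875+(1−p*)·133.9358)/1.02=188.6058; Δ=(217.7875−133.9358)/(220.6400−155.6300)=1.2898; B=V−Δ·S=-65.4902
Check: Δ(0,0)·S0 + B(0,0) = 188.6058 = V0.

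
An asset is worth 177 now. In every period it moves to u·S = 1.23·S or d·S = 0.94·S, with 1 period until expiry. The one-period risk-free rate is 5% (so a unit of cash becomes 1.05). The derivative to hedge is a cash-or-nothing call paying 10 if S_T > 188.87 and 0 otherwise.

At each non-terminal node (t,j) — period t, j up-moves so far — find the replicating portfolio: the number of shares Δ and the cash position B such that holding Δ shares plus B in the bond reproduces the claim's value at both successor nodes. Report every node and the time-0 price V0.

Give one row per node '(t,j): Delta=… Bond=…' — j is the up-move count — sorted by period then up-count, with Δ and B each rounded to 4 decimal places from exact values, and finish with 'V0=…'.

(0,0): Delta=0.1948 Bond=-30.8703
V0=3.6125

The replicating-portfolio and risk-neutral prices coincide; use p* = (1.05−0.94)/(1.23−0.94) = 0.3793 for the latter.
Terminal payoffs: V(1,0)=0.0000, V(1,1)=10.0000
Node (0,0) S=177.0000: V=(p*·10.0000+(1−p*)·0.0000)/1.05=3.6125; Δ=(10.0000−0.0000)/(217.7100−166.3800)=0.1948; B=V−Δ·S=-30.8703
Each (Δ,B) replicates both successor values, so the strategy is self-financing and V0 is arbitrage-free.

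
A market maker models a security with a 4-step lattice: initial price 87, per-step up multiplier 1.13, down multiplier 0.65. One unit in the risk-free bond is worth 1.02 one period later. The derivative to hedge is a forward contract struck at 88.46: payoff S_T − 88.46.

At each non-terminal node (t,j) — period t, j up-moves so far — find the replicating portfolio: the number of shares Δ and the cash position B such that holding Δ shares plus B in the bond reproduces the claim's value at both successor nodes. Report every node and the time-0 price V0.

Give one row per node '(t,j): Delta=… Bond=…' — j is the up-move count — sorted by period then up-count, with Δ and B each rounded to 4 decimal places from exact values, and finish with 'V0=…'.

(0,0): Delta=1.0000 Bond=-81.7234
(1,0): Delta=1.0000 Bond=-83.3578
(1,1): Delta=1.0000 Bond=-83.3578
(2,0): Delta=1.0000 Bond=-85.0250
(2,1): Delta=1.0000 Bond=-85.0250
(2,2): Delta=1.0000 Bond=-85.0250
(3,0): Delta=1.0000 Bond=-86.7255
(3,1): Delta=1.0000 Bond=-86.7255
(3,2): Delta=1.0000 Bond=-86.7255
(3,3): Delta=1.0000 Bond=-86.7255
V0=5.2766

Since d<R<u, set p* = (R−d)/(u−d) = 0.7708; price each node as the discounted p*-expectation of its children.
Payoff layer (t=4): V(4,0)=-72.9300, V(4,1)=-61.4616, V(4,2)=-41.5243, V(4,3)=-6.8642, V(4,4)=53.3912
Node (3,0) S=23.8924: V=(p*·-61.4616+(1−p*)·-72.9300)/1.02=-62.8331; Δ=(-61.4616−-72.9300)/(26.9984−15.5300)=1.0000; B=V−Δ·S=-86.7255
Node (3,1) S=41.5360: V=(p*·-41.5243+(1−p*)·-61.4616)/1.02=-45.1895; Δ=(-41.5243−-61.4616)/(46.9357−26.9984)=1.0000; B=V−Δ·S=-86.7255
Node (3,2) S=72.2087: V=(p*·-6.8642+(1−p*)·-41.5243)/1.02=-14.5168; Δ=(-6.8642−-41.5243)/(81.5958−46.9357)=1.0000; B=V−Δ·S=-86.7255
Node (3,3) S=125.5320: V=(p*·53.3912+(1−p*)·-6.8642)/1.02=38.8065; Δ=(53.3912−-6.8642)/(141.8512−81.5958)=1.0000; B=V−Δ·S=-86.7255
Node (2,0) S=36.7575: V=(p*·-45.1895+(1−p*)·-62.8331)/1.02=-48.2675; Δ=(-45.1895−-62.8331)/(41.5360−23.8924)=1.0000; B=V−Δ·S=-85.0250
Node (2,1) S=63.9015: V=(p*·-14.5168+(1−p*)·-45.1895)/1.02=-21.1235; Δ=(-14.5168−-45.1895)/(72.2087−41.5360)=1.0000; B=V−Δ·S=-85.0250
Node (2,2) S=111.0903: V=(p*·38.8065+(1−p*)·-14.5168)/1.02=26.0653; Δ=(38.8065−-14.5168)/(125.5320−72.2087)=1.0000; B=V−Δ·S=-85.0250
Node (1,0) S=56.5500: V=(p*·-21.1235+(1−p*)·-48.2675)/1.02=-26.8078; Δ=(-21.1235−-48.2675)/(63.9015−36.7575)=1.0000; B=V−Δ·S=-83.3578
Node (1,1) S=98.3100: V=(p*·26.0653+(1−p*)·-21.1235)/1.02=14.9522; Δ=(26.0653−-21.1235)/(111.0903−63.9015)=1.0000; B=V−Δ·S=-83.3578
Node (0,0) S=87.0000: V=(p*·14.9522+(1−p*)·-26.8078)/1.02=5.2766; Δ=(14.9522−-26.8078)/(98.3100−56.5500)=1.0000; B=V−Δ·S=-81.7234
Check: Δ(0,0)·S0 + B(0,0) = 5.2766 = V0.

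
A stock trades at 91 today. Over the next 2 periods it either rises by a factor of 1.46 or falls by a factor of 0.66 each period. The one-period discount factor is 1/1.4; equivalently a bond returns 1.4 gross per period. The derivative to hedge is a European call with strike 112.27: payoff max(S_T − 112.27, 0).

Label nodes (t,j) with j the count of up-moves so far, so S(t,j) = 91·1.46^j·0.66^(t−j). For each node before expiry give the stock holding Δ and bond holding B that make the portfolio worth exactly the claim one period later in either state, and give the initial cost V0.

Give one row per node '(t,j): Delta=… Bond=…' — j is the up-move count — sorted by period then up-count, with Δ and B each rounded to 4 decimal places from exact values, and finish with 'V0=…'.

(0,0): Delta=0.7415 Bond=-31.8120
(1,0): Delta=0.0000 Bond=0.0000
(1,1): Delta=0.7687 Bond=-48.1479
V0=35.6680

Under the risk-neutral measure, an up-move has probability p* = (R−d)/(u−d) = 0.9250 and values discount at R = 1.4.
Terminal payoffs: V(2,0)=0.0000, V(2,1)=0.0000, V(2,2)=81.7056
Node (1,0) S=60.0600: V=(p*·0.0000+(1−p*)·0.0000)/1.4=0.0000; Δ=(0.0000−0.0000)/(87.6876−39.6396)=0.0000; B=V−Δ·S=0.0000
Node (1,1) S=132.8600: V=(p*·81.7056+(1−p*)·0.0000)/1.4=53.9841; Δ=(81.7056−0.0000)/(193.9756−87.6876)=0.7687; B=V−Δ·S=-48.1479
Node (0,0) S=91.0000: V=(p*·53.9841+(1−p*)·0.0000)/1.4=35.6680; Δ=(53.9841−0.0000)/(132.8600−60.0600)=0.7415; B=V−Δ·S=-31.8120
Check: Δ(0,0)·S0 + B(0,0) = 35.6680 = V0.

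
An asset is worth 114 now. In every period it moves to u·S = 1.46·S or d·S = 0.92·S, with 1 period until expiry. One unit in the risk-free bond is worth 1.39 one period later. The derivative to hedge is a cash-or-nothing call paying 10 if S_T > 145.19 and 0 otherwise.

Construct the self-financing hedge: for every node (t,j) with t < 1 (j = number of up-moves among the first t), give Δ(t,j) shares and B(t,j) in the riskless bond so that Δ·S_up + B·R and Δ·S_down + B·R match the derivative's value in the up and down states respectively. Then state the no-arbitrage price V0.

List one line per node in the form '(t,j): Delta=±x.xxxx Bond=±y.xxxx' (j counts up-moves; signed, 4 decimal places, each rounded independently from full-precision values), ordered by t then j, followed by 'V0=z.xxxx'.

The replicating-portfolio and risk-neutral prices coincide; use p* = (1.39−0.92)/(1.46−0.92) = 0.8704 for the latter.
Terminal payoffs: V(1,0)=0.0000, V(1,1)=10.0000
Node (0,0) S=114.0000: V=(p*·10.0000+(1−p*)·0.0000)/1.39=6.2617; Δ=(10.0000−0.0000)/(166.4400−104.8800)=0.1624; B=V−Δ·S=-12.2569
Self-financing check: at every node Δ·S+B equals the discounted successor values.

(0,0): Delta=0.1624 Bond=-12.2569
V0=6.2617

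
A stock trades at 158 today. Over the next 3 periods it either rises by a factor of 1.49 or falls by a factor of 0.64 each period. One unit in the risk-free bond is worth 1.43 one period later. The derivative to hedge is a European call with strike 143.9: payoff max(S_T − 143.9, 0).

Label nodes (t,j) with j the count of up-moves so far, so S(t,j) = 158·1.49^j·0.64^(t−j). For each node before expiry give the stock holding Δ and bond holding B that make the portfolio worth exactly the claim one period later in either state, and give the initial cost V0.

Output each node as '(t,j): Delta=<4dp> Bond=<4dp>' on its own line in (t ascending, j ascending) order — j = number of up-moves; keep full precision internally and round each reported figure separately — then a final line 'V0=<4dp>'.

No-arbitrage ⇒ martingale measure with p* = (R−d)/(u−d) = 0.9294.
Payoff layer (t=3): V(3,0)=0.0000, V(3,1)=0.0000, V(3,2)=80.5965, V(3,3)=378.7559
(2,0): S=64.7168. Δ = (V_up−V_dn)/(S_up−S_dn) = (0.0000−0.0000)/(96.4280−41.4188) = 0.0000. V = [p*·0.0000 + (1−p*)·0.0000]/1.43 = 0.0000. B = V − Δ·S = 0.0000.
(2,1): S=150.6688. Δ = (V_up−V_dn)/(S_up−S_dn) = (80.5965−0.0000)/(224.4965−96.4280) = 0.6293. V = [p*·80.5965 + (1−p*)·0.0000]/1.43 = 52.3828. B = V − Δ·S = -42.4367.
(2,2): S=350.7758. Δ = (V_up−V_dn)/(S_up−S_dn) = (378.7559−80.5965)/(522.6559−224.4965) = 1.0000. V = [p*·378.7559 + (1−p*)·80.5965]/1.43 = 250.1464. B = V − Δ·S = -100.6294.
(1,0): S=101.1200. Δ = (V_up−V_dn)/(S_up−S_dn) = (52.3828−0.0000)/(150.6688−64.7168) = 0.6094. V = [p*·52.3828 + (1−p*)·0.0000]/1.43 = 34.0456. B = V − Δ·S = -27.5812.
(1,1): S=235.4200. Δ = (V_up−V_dn)/(S_up−S_dn) = (250.1464−52.3828)/(350.7758−150.6688) = 0.9883. V = [p*·250.1464 + (1−p*)·52.3828]/1.43 = 165.1655. B = V − Δ·S = -67.4977.
(0,0): S=158.0000. Δ = (V_up−V_dn)/(S_up−S_dn) = (165.1655−34.0456)/(235.4200−101.1200) = 0.9763. V = [p*·165.1655 + (1−p*)·34.0456]/1.43 = 109.0279. B = V − Δ·S = -45.2308.
Check: Δ(0,0)·S0 + B(0,0) = 109.0279 = V0.

(0,0): Delta=0.9763 Bond=-45.2308
(1,0): Delta=0.6094 Bond=-27.5812
(1,1): Delta=0.9883 Bond=-67.4977
(2,0): Delta=0.0000 Bond=0.0000
(2,1): Delta=0.6293 Bond=-42.4367
(2,2): Delta=1.0000 Bond=-100.6294
V0=109.0279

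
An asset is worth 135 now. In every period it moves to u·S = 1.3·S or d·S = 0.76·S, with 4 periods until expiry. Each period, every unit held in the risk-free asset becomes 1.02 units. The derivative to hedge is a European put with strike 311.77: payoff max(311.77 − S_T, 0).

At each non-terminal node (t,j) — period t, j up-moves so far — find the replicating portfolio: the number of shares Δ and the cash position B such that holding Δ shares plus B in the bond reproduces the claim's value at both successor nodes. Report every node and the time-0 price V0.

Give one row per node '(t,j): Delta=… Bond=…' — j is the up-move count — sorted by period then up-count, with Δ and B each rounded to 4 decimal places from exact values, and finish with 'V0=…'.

(0,0): Delta=-0.8935 Bond=277.3162
(1,0): Delta=-1.0000 Bond=293.7878
(1,1): Delta=-0.8265 Bond=271.0967
(2,0): Delta=-1.0000 Bond=299.6636
(2,1): Delta=-1.0000 Bond=299.6636
(2,2): Delta=-0.7172 Bond=251.5934
(3,0): Delta=-1.0000 Bond=305.6569
(3,1): Delta=-1.0000 Bond=305.6569
(3,2): Delta=-1.0000 Bond=305.6569
(3,3): Delta=-0.5392 Bond=203.8220
V0=156.6916

Since d<R<u, set p* = (R−d)/(u−d) = 0.4815; price each node as the discounted p*-expectation of its children.
Terminal payoffs: V(4,0)=266.7311, V(4,1)=234.7297, V(4,2)=179.9906, V(4,3)=86.3578, V(4,4)=0.0000
Node (3,0) S=59.2618: V=(p*·234.7297+(1−p*)·266.7311)/1.02=246.3951; Δ=(234.7297−266.7311)/(77.0403−45.0389)=-1.0000; B=V−Δ·S=305.6569
Node (3,1) S=101.3688: V=(p*·179.9906+(1−p*)·234.7297)/1.02=204.2881; Δ=(179.9906−234.7297)/(131.7794−77.0403)=-1.0000; B=V−Δ·S=305.6569
Node (3,2) S=173.3940: V=(p*·86.3578+(1−p*)·179.9906)/1.02=132.2629; Δ=(86.3578−179.9906)/(225.4122−131.7794)=-1.0000; B=V−Δ·S=305.6569
Node (3,3) S=296.5950: V=(p*·0.0000+(1−p*)·86.3578)/1.02=43.9001; Δ=(0.0000−86.3578)/(385.5735−225.4122)=-0.5392; B=V−Δ·S=203.8220
Node (2,0) S=77.9760: V=(p*·204.2881+(1−p*)·246.3951)/1.02=221.6876; Δ=(204.2881−246.3951)/(101.3688−59.2618)=-1.0000; B=V−Δ·S=299.6636
Node (2,1) S=133.3800: V=(p*·132.2629+(1−p*)·204.2881)/1.02=166.2836; Δ=(132.2629−204.2881)/(173.3940−101.3688)=-1.0000; B=V−Δ·S=299.6636
Node (2,2) S=228.1500: V=(p*·43.9001+(1−p*)·132.2629)/1.02=87.9587; Δ=(43.9001−132.2629)/(296.5950−173.3940)=-0.7172; B=V−Δ·S=251.5934
Node (1,0) S=102.6000: V=(p*·166.2836+(1−p*)·221.6876)/1.02=191.1878; Δ=(166.2836−221.6876)/(133.3800−77.9760)=-1.0000; B=V−Δ·S=293.7878
Node (1,1) S=175.5000: V=(p*·87.9587+(1−p*)·166.2836)/1.02=126.0506; Δ=(87.9587−166.2836)/(228.1500−133.3800)=-0.8265; B=V−Δ·S=271.0967
Node (0,0) S=135.0000: V=(p*·126.0506+(1−p*)·191.1878)/1.02=156.6916; Δ=(126.0506−191.1878)/(175.5000−102.6000)=-0.8935; B=V−Δ·S=277.3162
Each (Δ,B) replicates both successor values, so the strategy is self-financing and V0 is arbitrage-free.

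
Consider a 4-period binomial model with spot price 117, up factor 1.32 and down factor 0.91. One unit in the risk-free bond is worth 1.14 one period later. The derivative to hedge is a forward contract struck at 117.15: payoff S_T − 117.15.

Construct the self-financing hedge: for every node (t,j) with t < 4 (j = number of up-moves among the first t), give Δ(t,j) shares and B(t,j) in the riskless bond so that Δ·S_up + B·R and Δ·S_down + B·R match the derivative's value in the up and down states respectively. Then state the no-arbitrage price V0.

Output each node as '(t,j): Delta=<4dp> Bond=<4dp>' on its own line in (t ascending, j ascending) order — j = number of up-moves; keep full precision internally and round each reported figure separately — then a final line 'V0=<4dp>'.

Under the risk-neutral measure, an up-move has probability p* = (R−d)/(u−d) = 0.5610 and values discount at R = 1.14.
Terminal values V(4,·): V(4,0)=-36.9173, V(4,1)=-0.7685, V(4,2)=51.6671, V(4,3)=127.7276, V(4,4)=238.0571
(3,0): S=88.1678. Δ = (V_up−V_dn)/(S_up−S_dn) = (-0.7685−-36.9173)/(116.3815−80.2327) = 1.0000. V = [p*·-0.7685 + (1−p*)·-36.9173]/1.14 = -14.5954. B = V − Δ·S = -102.7632.
(3,1): S=127.8918. Δ = (V_up−V_dn)/(S_up−S_dn) = (51.6671−-0.7685)/(168.8171−116.3815) = 1.0000. V = [p*·51.6671 + (1−p*)·-0.7685]/1.14 = 25.1286. B = V − Δ·S = -102.7632.
(3,2): S=185.5133. Δ = (V_up−V_dn)/(S_up−S_dn) = (127.7276−51.6671)/(244.8776−168.8171) = 1.0000. V = [p*·127.7276 + (1−p*)·51.6671]/1.14 = 82.7502. B = V − Δ·S = -102.7632.
(3,3): S=269.0963. Δ = (V_up−V_dn)/(S_up−S_dn) = (238.0571−127.7276)/(355.2071−244.8776) = 1.0000. V = [p*·238.0571 + (1−p*)·127.7276]/1.14 = 166.3331. B = V − Δ·S = -102.7632.
(2,0): S=96.8877. Δ = (V_up−V_dn)/(S_up−S_dn) = (25.1286−-14.5954)/(127.8918−88.1678) = 1.0000. V = [p*·25.1286 + (1−p*)·-14.5954]/1.14 = 6.7446. B = V − Δ·S = -90.1431.
(2,1): S=140.5404. Δ = (V_up−V_dn)/(S_up−S_dn) = (82.7502−25.1286)/(185.5133−127.8918) = 1.0000. V = [p*·82.7502 + (1−p*)·25.1286]/1.14 = 50.3973. B = V − Δ·S = -90.1431.
(2,2): S=203.8608. Δ = (V_up−V_dn)/(S_up−S_dn) = (166.3331−82.7502)/(269.0963−185.5133) = 1.0000. V = [p*·166.3331 + (1−p*)·82.7502]/1.14 = 113.7177. B = V − Δ·S = -90.1431.
(1,0): S=106.4700. Δ = (V_up−V_dn)/(S_up−S_dn) = (50.3973−6.7446)/(140.5404−96.8877) = 1.0000. V = [p*·50.3973 + (1−p*)·6.7446]/1.14 = 27.3971. B = V − Δ·S = -79.0729.
(1,1): S=154.4400. Δ = (V_up−V_dn)/(S_up−S_dn) = (113.7177−50.3973)/(203.8608−140.5404) = 1.0000. V = [p*·113.7177 + (1−p*)·50.3973]/1.14 = 75.3671. B = V − Δ·S = -79.0729.
(0,0): S=117.0000. Δ = (V_up−V_dn)/(S_up−S_dn) = (75.3671−27.3971)/(154.4400−106.4700) = 1.0000. V = [p*·75.3671 + (1−p*)·27.3971]/1.14 = 47.6378. B = V − Δ·S = -69.3622.
Root portfolio cost Δ·117+B reproduces V0=47.6378.

(0,0): Delta=1.0000 Bond=-69.3622
(1,0): Delta=1.0000 Bond=-79.0729
(1,1): Delta=1.0000 Bond=-79.0729
(2,0): Delta=1.0000 Bond=-90.1431
(2,1): Delta=1.0000 Bond=-90.1431
(2,2): Delta=1.0000 Bond=-90.1431
(3,0): Delta=1.0000 Bond=-102.7632
(3,1): Delta=1.0000 Bond=-102.7632
(3,2): Delta=1.0000 Bond=-102.7632
(3,3): Delta=1.0000 Bond=-102.7632
V0=47.6378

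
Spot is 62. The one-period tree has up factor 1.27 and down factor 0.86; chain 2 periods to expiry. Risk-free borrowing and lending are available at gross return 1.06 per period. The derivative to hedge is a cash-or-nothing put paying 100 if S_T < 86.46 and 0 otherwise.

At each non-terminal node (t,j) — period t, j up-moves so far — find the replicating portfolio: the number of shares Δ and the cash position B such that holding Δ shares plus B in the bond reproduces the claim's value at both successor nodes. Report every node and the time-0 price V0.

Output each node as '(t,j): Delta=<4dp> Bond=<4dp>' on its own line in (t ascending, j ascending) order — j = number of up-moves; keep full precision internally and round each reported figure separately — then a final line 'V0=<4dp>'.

(0,0): Delta=-1.8104 Bond=180.0641
(1,0): Delta=0.0000 Bond=94.3396
(1,1): Delta=-3.0976 Bond=292.2227
V0=67.8219

The replicating-portfolio and risk-neutral prices coincide; use p* = (1.06−0.86)/(1.27−0.86) = 0.4878 for the latter.
Payoff layer (t=2): V(2,0)=100.0000, V(2,1)=100.0000, V(2,2)=0.0000
  t=1,j=0: stock 53.3200 → up 67.7164 (V=100.0000), down 45.8552 (V=100.0000). Price 94.3396; hedge Δ=0.0000, bond B=94.3396.
  t=1,j=1: stock 78.7400 → up 99.9998 (V=0.0000), down 67.7164 (V=100.0000). Price 48.3203; hedge Δ=-3.0976, bond B=292.2227.
  t=0,j=0: stock 62.0000 → up 78.7400 (V=48.3203), down 53.3200 (V=94.3396). Price 67.8219; hedge Δ=-1.8104, bond B=180.0641.
Each (Δ,B) replicates both successor values, so the strategy is self-financing and V0 is arbitrage-free.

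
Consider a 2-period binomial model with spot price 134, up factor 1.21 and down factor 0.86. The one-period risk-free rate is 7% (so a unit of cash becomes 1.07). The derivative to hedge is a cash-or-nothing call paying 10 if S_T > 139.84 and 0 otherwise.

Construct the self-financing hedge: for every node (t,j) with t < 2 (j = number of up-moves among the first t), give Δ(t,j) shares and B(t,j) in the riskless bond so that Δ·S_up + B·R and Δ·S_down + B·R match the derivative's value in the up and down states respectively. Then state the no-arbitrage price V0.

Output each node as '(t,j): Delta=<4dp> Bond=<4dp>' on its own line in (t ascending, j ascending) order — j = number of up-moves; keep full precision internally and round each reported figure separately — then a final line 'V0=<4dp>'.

(0,0): Delta=0.1196 Bond=-12.8770
(1,0): Delta=0.0000 Bond=0.0000
(1,1): Delta=0.1762 Bond=-22.9640
V0=3.1444

No-arbitrage ⇒ martingale measure with p* = (R−d)/(u−d) = 0.6000.
Payoff layer (t=2): V(2,0)=0.0000, V(2,1)=0.0000, V(2,2)=10.0000
(1,0): S=115.2400. Δ = (V_up−V_dn)/(S_up−S_dn) = (0.0000−0.0000)/(139.4404−99.1064) = 0.0000. V = [p*·0.0000 + (1−p*)·0.0000]/1.07 = 0.0000. B = V − Δ·S = 0.0000.
(1,1): S=162.1400. Δ = (V_up−V_dn)/(S_up−S_dn) = (10.0000−0.0000)/(196.1894−139.4404) = 0.1762. V = [p*·10.0000 + (1−p*)·0.0000]/1.07 = 5.6075. B = V − Δ·S = -22.9640.
(0,0): S=134.0000. Δ = (V_up−V_dn)/(S_up−S_dn) = (5.6075−0.0000)/(162.1400−115.2400) = 0.1196. V = [p*·5.6075 + (1−p*)·0.0000]/1.07 = 3.1444. B = V − Δ·S = -12.8770.
Root portfolio cost Δ·134+B reproduces V0=3.1444.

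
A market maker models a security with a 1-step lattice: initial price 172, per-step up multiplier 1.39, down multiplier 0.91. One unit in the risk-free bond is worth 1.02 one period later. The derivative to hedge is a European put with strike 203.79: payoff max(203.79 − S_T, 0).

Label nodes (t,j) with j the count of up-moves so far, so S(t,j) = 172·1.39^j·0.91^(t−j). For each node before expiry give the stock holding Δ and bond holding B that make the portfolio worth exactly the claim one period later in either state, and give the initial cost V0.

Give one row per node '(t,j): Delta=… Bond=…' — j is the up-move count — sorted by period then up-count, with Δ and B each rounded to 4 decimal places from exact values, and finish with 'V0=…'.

(0,0): Delta=-0.5726 Bond=134.2020
V0=35.7228

No-arbitrage ⇒ martingale measure with p* = (R−d)/(u−d) = 0.2292.
Terminal payoffs: V(1,0)=47.2700, V(1,1)=0.0000
(0,0): S=172.0000. Δ = (V_up−V_dn)/(S_up−S_dn) = (0.0000−47.2700)/(239.0800−156.5200) = -0.5726. V = [p*·0.0000 + (1−p*)·47.2700]/1.02 = 35.7228. B = V − Δ·S = 134.2020.
The time-0 hedge costs 35.7228, which is the no-arbitrage price.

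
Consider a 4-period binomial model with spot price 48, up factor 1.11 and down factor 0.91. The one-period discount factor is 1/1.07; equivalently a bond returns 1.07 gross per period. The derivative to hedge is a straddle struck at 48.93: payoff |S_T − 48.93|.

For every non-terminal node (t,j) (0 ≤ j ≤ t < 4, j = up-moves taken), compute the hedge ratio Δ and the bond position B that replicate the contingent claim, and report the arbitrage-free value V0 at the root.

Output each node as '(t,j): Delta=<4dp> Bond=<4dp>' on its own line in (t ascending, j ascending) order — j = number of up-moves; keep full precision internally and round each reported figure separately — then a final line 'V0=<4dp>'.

No-arbitrage ⇒ martingale measure with p* = (R−d)/(u−d) = 0.8000.
Terminal payoffs: V(4,0)=16.0140, V(4,1)=8.7797, V(4,2)=0.0445, V(4,3)=10.8081, V(4,4)=23.9374
(3,0): S=36.1714. Δ = (V_up−V_dn)/(S_up−S_dn) = (8.7797−16.0140)/(40.1503−32.9160) = -1.0000. V = [p*·8.7797 + (1−p*)·16.0140]/1.07 = 9.5576. B = V − Δ·S = 45.7290.
(3,1): S=44.1212. Δ = (V_up−V_dn)/(S_up−S_dn) = (0.0445−8.7797)/(48.9745−40.1503) = -0.9899. V = [p*·0.0445 + (1−p*)·8.7797]/1.07 = 1.6743. B = V − Δ·S = 45.3505.
(3,2): S=53.8181. Δ = (V_up−V_dn)/(S_up−S_dn) = (10.8081−0.0445)/(59.7381−48.9745) = 1.0000. V = [p*·10.8081 + (1−p*)·0.0445]/1.07 = 8.0892. B = V − Δ·S = -45.7290.
(3,3): S=65.6463. Δ = (V_up−V_dn)/(S_up−S_dn) = (23.9374−10.8081)/(72.8674−59.7381) = 1.0000. V = [p*·23.9374 + (1−p*)·10.8081]/1.07 = 19.9173. B = V − Δ·S = -45.7290.
(2,0): S=39.7488. Δ = (V_up−V_dn)/(S_up−S_dn) = (1.6743−9.5576)/(44.1212−36.1714) = -0.9916. V = [p*·1.6743 + (1−p*)·9.5576]/1.07 = 3.0383. B = V − Δ·S = 42.4544.
(2,1): S=48.4848. Δ = (V_up−V_dn)/(S_up−S_dn) = (8.0892−1.6743)/(53.8181−44.1212) = 0.6615. V = [p*·8.0892 + (1−p*)·1.6743]/1.07 = 6.3609. B = V − Δ·S = -25.7131.
(2,2): S=59.1408. Δ = (V_up−V_dn)/(S_up−S_dn) = (19.9173−8.0892)/(65.6463−53.8181) = 1.0000. V = [p*·19.9173 + (1−p*)·8.0892]/1.07 = 16.4034. B = V − Δ·S = -42.7374.
(1,0): S=43.6800. Δ = (V_up−V_dn)/(S_up−S_dn) = (6.3609−3.0383)/(48.4848−39.7488) = 0.3803. V = [p*·6.3609 + (1−p*)·3.0383]/1.07 = 5.3237. B = V − Δ·S = -11.2894.
(1,1): S=53.2800. Δ = (V_up−V_dn)/(S_up−S_dn) = (16.4034−6.3609)/(59.1408−48.4848) = 0.9424. V = [p*·16.4034 + (1−p*)·6.3609]/1.07 = 13.4532. B = V − Δ·S = -36.7594.
(0,0): S=48.0000. Δ = (V_up−V_dn)/(S_up−S_dn) = (13.4532−5.3237)/(53.2800−43.6800) = 0.8468. V = [p*·13.4532 + (1−p*)·5.3237]/1.07 = 11.0536. B = V − Δ·S = -29.5938.
Root portfolio cost Δ·48+B reproduces V0=11.0536.

(0,0): Delta=0.8468 Bond=-29.5938
(1,0): Delta=0.3803 Bond=-11.2894
(1,1): Delta=0.9424 Bond=-36.7594
(2,0): Delta=-0.9916 Bond=42.4544
(2,1): Delta=0.6615 Bond=-25.7131
(2,2): Delta=1.0000 Bond=-42.7374
(3,0): Delta=-1.0000 Bond=45.7290
(3,1): Delta=-0.9899 Bond=45.3505
(3,2): Delta=1.0000 Bond=-45.7290
(3,3): Delta=1.0000 Bond=-45.7290
V0=11.0536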